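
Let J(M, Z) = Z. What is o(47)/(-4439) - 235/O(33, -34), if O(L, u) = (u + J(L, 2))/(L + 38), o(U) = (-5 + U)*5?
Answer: 74057995/142048 ≈ 521.36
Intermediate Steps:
o(U) = -25 + 5*U
O(L, u) = (2 + u)/(38 + L) (O(L, u) = (u + 2)/(L + 38) = (2 + u)/(38 + L))
o(47)/(-4439) - 235/O(33, -34) = (-25 + 5*47)/(-4439) - 235*(38 + 33)/(2 - 34) = (-25 + 235)*(-1/4439) - 235/(-32/71) = 210*(-1/4439) - 235/((1/71)*(-32)) = -210/4439 - 235/(-32/71) = -210/4439 - 235*(-71/32) = -210/4439 + 16685/32 = 74057995/142048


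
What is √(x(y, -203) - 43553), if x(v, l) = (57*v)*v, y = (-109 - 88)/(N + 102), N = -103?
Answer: 4*√135535 ≈ 1472.6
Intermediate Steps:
y = 197 (y = (-109 - 88)/(-103 + 102) = -197/(-1) = -197*(-1) = 197)
x(v, l) = 57*v²
√(x(y, -203) - 43553) = √(57*197² - 43553) = √(57*38809 - 43553) = √(2212113 - 43553) = √2168560 = 4*√135535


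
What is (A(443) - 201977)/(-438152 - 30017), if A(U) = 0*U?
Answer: 201977/468169 ≈ 0.43142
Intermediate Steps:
A(U) = 0
(A(443) - 201977)/(-438152 - 30017) = (0 - 201977)/(-438152 - 30017) = -201977/(-468169) = -201977*(-1/468169) = 201977/468169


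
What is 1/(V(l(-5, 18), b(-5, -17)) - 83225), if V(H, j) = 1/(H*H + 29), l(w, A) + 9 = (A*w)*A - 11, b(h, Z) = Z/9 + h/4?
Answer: -2689629/223844373524 ≈ -1.2016e-5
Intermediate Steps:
b(h, Z) = h/4 + Z/9 (b(h, Z) = Z*(1/9) + h*(1/4) = Z/9 + h/4 = h/4 + Z/9)
l(w, A) = -20 + w*A**2 (l(w, A) = -9 + ((A*w)*A - 11) = -9 + (w*A**2 - 11) = -9 + (-11 + w*A**2) = -20 + w*A**2)
V(H, j) = 1/(29 + H**2) (V(H, j) = 1/(H**2 + 29) = 1/(29 + H**2))
1/(V(l(-5, 18), b(-5, -17)) - 83225) = 1/(1/(29 + (-20 - 5*18**2)**2) - 83225) = 1/(1/(29 + (-20 - 5*324)**2) - 83225) = 1/(1/(29 + (-20 - 1620)**2) - 83225) = 1/(1/(29 + (-1640)**2) - 83225) = 1/(1/(29 + 2689600) - 83225) = 1/(1/2689629 - 83225) = 1/(-223844373524/2689629) = -2689629/223844373524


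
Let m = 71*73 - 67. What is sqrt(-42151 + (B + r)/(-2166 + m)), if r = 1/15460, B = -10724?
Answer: I*sqrt(876815759469286730)/4560700 ≈ 205.32*I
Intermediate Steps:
r = 1/15460 ≈ 6.4683e-5
m = 5116 (m = 5183 - 67 = 5116)
sqrt(-42151 + (B + r)/(-2166 + m)) = sqrt(-42151 + (-10724 + 1/15460)/(-2166 + 5116)) = sqrt(-42151 - 165793039/15460/2950) = sqrt(-42151 - 165793039/15460*1/2950) = sqrt(-42151 - 165793039/45607000) = sqrt(-1922546450039/45607000) = I*sqrt(876815759469286730)/4560700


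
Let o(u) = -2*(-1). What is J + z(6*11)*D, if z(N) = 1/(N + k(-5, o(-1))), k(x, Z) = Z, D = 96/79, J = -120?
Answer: -161136/1343 ≈ -119.98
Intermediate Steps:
D = 96/79 (D = 96*(1/79) = 96/79 ≈ 1.2152)
o(u) = 2
z(N) = 1/(2 + N) (z(N) = 1/(N + 2) = 1/(2 + N))
J + z(6*11)*D = -120 + (96/79)/(2 + 6*11) = -120 + (96/79)/(2 + 66) = -120 + (96/79)/68 = -120 + (1/68)*(96/79) = -120 + 24/1343 = -161136/1343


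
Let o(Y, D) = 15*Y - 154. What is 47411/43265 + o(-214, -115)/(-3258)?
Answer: 150004249/70478685 ≈ 2.1284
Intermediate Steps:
o(Y, D) = -154 + 15*Y
47411/43265 + o(-214, -115)/(-3258) = 47411/43265 + (-154 + 15*(-214))/(-3258) = 47411*(1/43265) + (-154 - 3210)*(-1/3258) = 47411/43265 - 3364*(-1/3258) = 47411/43265 + 1682/1629 = 150004249/70478685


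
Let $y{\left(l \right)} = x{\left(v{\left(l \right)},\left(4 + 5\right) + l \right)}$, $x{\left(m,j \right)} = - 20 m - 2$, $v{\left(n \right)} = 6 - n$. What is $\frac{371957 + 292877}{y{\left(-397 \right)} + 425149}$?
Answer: $\frac{664834}{417087} \approx 1.594$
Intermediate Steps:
$x{\left(m,j \right)} = -2 - 20 m$
$y{\left(l \right)} = -122 + 20 l$ ($y{\left(l \right)} = -2 - 20 \left(6 - l\right) = -2 + \left(-120 + 20 l\right) = -122 + 20 l$)
$\frac{371957 + 292877}{y{\left(-397 \right)} + 425149} = \frac{371957 + 292877}{\left(-122 + 20 \left(-397\right)\right) + 425149} = \frac{664834}{\left(-122 - 7940\right) + 425149} = \frac{664834}{-8062 + 425149} = \frac{664834}{417087}$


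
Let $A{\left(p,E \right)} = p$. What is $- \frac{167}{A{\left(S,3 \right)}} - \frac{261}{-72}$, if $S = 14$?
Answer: $- \frac{465}{56} \approx -8.3036$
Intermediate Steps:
$- \frac{167}{A{\left(S,3 \right)}} - \frac{261}{-72} = - \frac{167}{14} - \frac{261}{-72} = \left(-167\right) \frac{1}{14} - - \frac{29}{8} = - \frac{167}{14} + \frac{29}{8} = - \frac{465}{56}$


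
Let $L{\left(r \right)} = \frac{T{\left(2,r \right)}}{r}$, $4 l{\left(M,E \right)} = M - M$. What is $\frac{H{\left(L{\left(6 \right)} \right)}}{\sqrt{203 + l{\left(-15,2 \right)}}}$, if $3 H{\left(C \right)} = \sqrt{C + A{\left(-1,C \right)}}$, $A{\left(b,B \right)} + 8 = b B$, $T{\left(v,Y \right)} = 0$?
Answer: $\frac{2 i \sqrt{406}}{609} \approx 0.066172 i$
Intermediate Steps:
$l{\left(M,E \right)} = 0$ ($l{\left(M,E \right)} = \frac{M - M}{4} = \frac{1}{4} \cdot 0 = 0$)
$L{\left(r \right)} = 0$ ($L{\left(r \right)} = \frac{0}{r} = 0$)
$A{\left(b,B \right)} = -8 + B b$ ($A{\left(b,B \right)} = -8 + b B = -8 + B b$)
$H{\left(C \right)} = \frac{2 i \sqrt{2}}{3}$ ($H{\left(C \right)} = \frac{\sqrt{C + \left(-8 + C \left(-1\right)\right)}}{3} = \frac{\sqrt{C - \left(8 + C\right)}}{3} = \frac{\sqrt{-8}}{3} = \frac{2 i \sqrt{2}}{3}$)
$\frac{H{\left(L{\left(6 \right)} \right)}}{\sqrt{203 + l{\left(-15,2 \right)}}} = \frac{\frac{2}{3} i \sqrt{2}}{\sqrt{203 + 0}} = \frac{\frac{2}{3} i \sqrt{2}}{\sqrt{203}} = \frac{2 i \sqrt{2}}{3} \frac{\sqrt{203}}{203} = \frac{2 i \sqrt{406}}{609}$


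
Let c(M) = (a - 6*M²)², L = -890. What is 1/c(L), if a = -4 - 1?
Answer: 1/22587254286025 ≈ 4.4273e-14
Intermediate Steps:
a = -5
c(M) = (-5 - 6*M²)²
1/c(L) = 1/((5 + 6*(-890)²)²) = 1/((5 + 6*792100)²) = 1/((5 + 4752600)²) = 1/(4752605²) = 1/22587254286025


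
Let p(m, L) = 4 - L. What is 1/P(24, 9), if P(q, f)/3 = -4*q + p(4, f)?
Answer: -1/303 ≈ -0.0033003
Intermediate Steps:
P(q, f) = 12 - 12*q - 3*f (P(q, f) = 3*(-4*q + (4 - f)) = 3*(4 - f - 4*q) = 12 - 12*q - 3*f)
1/P(24, 9) = 1/(12 - 12*24 - 3*9) = 1/(12 - 288 - 27) = 1/(-303) = -1/303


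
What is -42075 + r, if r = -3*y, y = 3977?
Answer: -54006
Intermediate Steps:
r = -11931 (r = -3*3977 = -11931)
-42075 + r = -42075 - 11931 = -54006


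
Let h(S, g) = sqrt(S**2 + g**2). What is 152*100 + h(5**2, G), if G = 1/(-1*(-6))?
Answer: 15200 + sqrt(22501)/6 ≈ 15225.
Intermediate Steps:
G = 1/6 ≈ 0.16667
152*100 + h(5**2, G) = 152*100 + sqrt((5**2)**2 + (1/6)**2) = 15200 + sqrt(25**2 + 1/36) = 15200 + sqrt(625 + 1/36) = 15200 + sqrt(22501/36) = 15200 + sqrt(22501)/6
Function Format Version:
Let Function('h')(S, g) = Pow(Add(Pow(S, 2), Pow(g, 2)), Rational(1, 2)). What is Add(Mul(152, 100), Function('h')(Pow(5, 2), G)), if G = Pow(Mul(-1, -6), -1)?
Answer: Add(15200, Mul(Rational(1, 6), Pow(22501, Rational(1, 2)))) ≈ 15225.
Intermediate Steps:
G = Rational(1, 6) (G = Pow(6, -1) = Rational(1, 6) ≈ 0.16667)
Add(Mul(152, 100), Function('h')(Pow(5, 2), G)) = Add(Mul(152, 100), Pow(Add(Pow(Pow(5, 2), 2), Pow(Rational(1, 6), 2)), Rational(1, 2))) = Add(15200, Pow(Add(Pow(25, 2), Rational(1, 36)), Rational(1, 2))) = Add(15200, Pow(Add(625, Rational(1, 36)), Rational(1, 2))) = Add(15200, Pow(Rational(22501, 36), Rational(1, 2))) = Add(15200, Mul(Rational(1, 6), Pow(22501, Rational(1, 2))))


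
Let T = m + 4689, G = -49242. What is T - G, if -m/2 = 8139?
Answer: 37653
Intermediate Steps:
m = -16278 (m = -2*8139 = -16278)
T = -11589 (T = -16278 + 4689 = -11589)
T - G = -11589 - 1*(-49242) = -11589 + 49242 = 37653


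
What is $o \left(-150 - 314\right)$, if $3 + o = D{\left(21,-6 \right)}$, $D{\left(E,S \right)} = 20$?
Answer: $-7888$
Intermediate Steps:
$o = 17$ ($o = -3 + 20 = 17$)
$o \left(-150 - 314\right) = 17 \left(-150 - 314\right) = 17 \left(-464\right) = -7888$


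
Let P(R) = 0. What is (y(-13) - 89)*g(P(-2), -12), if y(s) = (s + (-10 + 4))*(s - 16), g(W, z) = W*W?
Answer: 0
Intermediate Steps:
g(W, z) = W²
y(s) = (-16 + s)*(-6 + s) (y(s) = (s - 6)*(-16 + s) = (-6 + s)*(-16 + s) = (-16 + s)*(-6 + s))
(y(-13) - 89)*g(P(-2), -12) = ((96 + (-13)² - 22*(-13)) - 89)*0² = ((96 + 169 + 286) - 89)*0 = (551 - 89)*0 = 462*0 = 0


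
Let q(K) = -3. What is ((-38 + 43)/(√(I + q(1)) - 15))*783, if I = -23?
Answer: -58725/251 - 3915*I*√26/251 ≈ -233.96 - 79.532*I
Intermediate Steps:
((-38 + 43)/(√(I + q(1)) - 15))*783 = ((-38 + 43)/(√(-23 - 3) - 15))*783 = (5/(√(-26) - 15))*783 = (5/(I*√26 - 15))*783 = (5/(-15 + I*√26))*783 = 3915/(-15 + I*√26)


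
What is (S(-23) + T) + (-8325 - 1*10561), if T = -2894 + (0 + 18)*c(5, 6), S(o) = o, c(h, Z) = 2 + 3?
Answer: -21713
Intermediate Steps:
c(h, Z) = 5
T = -2804 (T = -2894 + (0 + 18)*5 = -2894 + 18*5 = -2894 + 90 = -2804)
(S(-23) + T) + (-8325 - 1*10561) = (-23 - 2804) + (-8325 - 1*10561) = -2827 + (-8325 - 10561) = -2827 - 18886 = -21713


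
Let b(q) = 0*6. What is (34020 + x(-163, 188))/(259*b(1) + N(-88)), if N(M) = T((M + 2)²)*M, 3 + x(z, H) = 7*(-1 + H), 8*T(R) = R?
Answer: -17663/40678 ≈ -0.43422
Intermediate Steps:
T(R) = R/8
b(q) = 0
x(z, H) = -10 + 7*H (x(z, H) = -3 + 7*(-1 + H) = -3 + (-7 + 7*H) = -10 + 7*H)
N(M) = M*(2 + M)²/8 (N(M) = ((M + 2)²/8)*M = ((2 + M)²/8)*M = M*(2 + M)²/8)
(34020 + x(-163, 188))/(259*b(1) + N(-88)) = (34020 + (-10 + 7*188))/(259*0 + (⅛)*(-88)*(2 - 88)²) = (34020 + (-10 + 1316))/(0 + (⅛)*(-88)*(-86)²) = (34020 + 1306)/(0 + (⅛)*(-88)*7396) = 35326/(0 - 81356) = 35326/(-81356) = 35326*(-1/81356) = -17663/40678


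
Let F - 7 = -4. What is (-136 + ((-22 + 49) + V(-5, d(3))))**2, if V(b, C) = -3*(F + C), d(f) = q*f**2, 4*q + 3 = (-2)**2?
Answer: 249001/16 ≈ 15563.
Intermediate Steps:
q = 1/4 (q = -3/4 + (1/4)*(-2)**2 = -3/4 + (1/4)*4 = -3/4 + 1 = 1/4 ≈ 0.25000)
d(f) = f**2/4
F = 3 (F = 7 - 4 = 3)
V(b, C) = -9 - 3*C (V(b, C) = -3*(3 + C) = -9 - 3*C)
(-136 + ((-22 + 49) + V(-5, d(3))))**2 = (-136 + ((-22 + 49) + (-9 - 3*3**2/4)))**2 = (-136 + (27 + (-9 - 3*9/4)))**2 = (-136 + (27 + (-9 - 27/4)))**2 = (-136 + (27 - 63/4))**2 = (-136 + 45/4)**2 = (-499/4)**2 = 249001/16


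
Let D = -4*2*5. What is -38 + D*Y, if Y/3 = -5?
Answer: 562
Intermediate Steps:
Y = -15 (Y = 3*(-5) = -15)
D = -40 (D = -8*5 = -40)
-38 + D*Y = -38 - 40*(-15) = -38 + 600 = 562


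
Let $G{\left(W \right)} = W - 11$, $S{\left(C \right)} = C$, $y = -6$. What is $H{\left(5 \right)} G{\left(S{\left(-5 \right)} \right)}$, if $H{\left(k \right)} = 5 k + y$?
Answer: $-304$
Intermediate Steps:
$G{\left(W \right)} = -11 + W$
$H{\left(k \right)} = -6 + 5 k$ ($H{\left(k \right)} = 5 k - 6 = -6 + 5 k$)
$H{\left(5 \right)} G{\left(S{\left(-5 \right)} \right)} = \left(-6 + 5 \cdot 5\right) \left(-11 - 5\right) = \left(-6 + 25\right) \left(-16\right) = 19 \left(-16\right) = -304$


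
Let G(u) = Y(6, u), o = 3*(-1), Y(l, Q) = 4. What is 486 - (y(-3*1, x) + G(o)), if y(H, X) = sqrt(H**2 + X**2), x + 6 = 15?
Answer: 482 - 3*sqrt(10) ≈ 472.51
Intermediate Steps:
x = 9 (x = -6 + 15 = 9)
o = -3
G(u) = 4
486 - (y(-3*1, x) + G(o)) = 486 - (sqrt((-3*1)**2 + 9**2) + 4) = 486 - (sqrt((-3)**2 + 81) + 4) = 486 - (sqrt(9 + 81) + 4) = 486 - (sqrt(90) + 4) = 486 - (3*sqrt(10) + 4) = 486 - (4 + 3*sqrt(10)) = 486 + (-4 - 3*sqrt(10)) = 482 - 3*sqrt(10)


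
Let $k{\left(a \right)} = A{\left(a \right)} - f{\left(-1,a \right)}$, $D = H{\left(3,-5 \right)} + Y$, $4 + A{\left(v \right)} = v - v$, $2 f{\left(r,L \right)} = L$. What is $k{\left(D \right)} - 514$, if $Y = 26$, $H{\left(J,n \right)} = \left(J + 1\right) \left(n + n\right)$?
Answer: $-511$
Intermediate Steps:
$f{\left(r,L \right)} = \frac{L}{2}$
$H{\left(J,n \right)} = 2 n \left(1 + J\right)$ ($H{\left(J,n \right)} = \left(1 + J\right) 2 n = 2 n \left(1 + J\right)$)
$A{\left(v \right)} = -4$ ($A{\left(v \right)} = -4 + \left(v - v\right) = -4 + 0 = -4$)
$D = -14$ ($D = 2 \left(-5\right) \left(1 + 3\right) + 26 = 2 \left(-5\right) 4 + 26 = -40 + 26 = -14$)
$k{\left(a \right)} = -4 - \frac{a}{2}$
$k{\left(D \right)} - 514 = \left(-4 - -7\right) - 514 = \left(-4 + 7\right) - 514 = 3 - 514 = -511$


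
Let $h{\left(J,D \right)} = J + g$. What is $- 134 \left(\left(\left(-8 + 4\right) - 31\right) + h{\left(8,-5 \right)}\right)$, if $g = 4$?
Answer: $3082$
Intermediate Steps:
$h{\left(J,D \right)} = 4 + J$ ($h{\left(J,D \right)} = J + 4 = 4 + J$)
$- 134 \left(\left(\left(-8 + 4\right) - 31\right) + h{\left(8,-5 \right)}\right) = - 134 \left(\left(\left(-8 + 4\right) - 31\right) + \left(4 + 8\right)\right) = - 134 \left(\left(-4 - 31\right) + 12\right) = - 134 \left(-35 + 12\right) = \left(-134\right) \left(-23\right) = 3082$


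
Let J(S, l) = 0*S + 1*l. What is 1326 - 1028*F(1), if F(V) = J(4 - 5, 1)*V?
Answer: 298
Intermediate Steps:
J(S, l) = l (J(S, l) = 0 + l = l)
F(V) = V (F(V) = 1*V = V)
1326 - 1028*F(1) = 1326 - 1028*1 = 1326 - 1028 = 298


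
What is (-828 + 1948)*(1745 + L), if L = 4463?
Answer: 6952960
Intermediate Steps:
(-828 + 1948)*(1745 + L) = (-828 + 1948)*(1745 + 4463) = 1120*6208 = 6952960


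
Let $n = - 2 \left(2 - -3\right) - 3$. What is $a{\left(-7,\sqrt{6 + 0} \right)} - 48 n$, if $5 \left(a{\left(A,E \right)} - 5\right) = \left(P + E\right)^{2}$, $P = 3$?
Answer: $632 + \frac{6 \sqrt{6}}{5} \approx 634.94$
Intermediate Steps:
$a{\left(A,E \right)} = 5 + \frac{\left(3 + E\right)^{2}}{5}$
$n = -13$ ($n = - 2 \left(2 + 3\right) - 3 = \left(-2\right) 5 - 3 = -10 - 3 = -13$)
$a{\left(-7,\sqrt{6 + 0} \right)} - 48 n = \left(5 + \frac{\left(3 + \sqrt{6 + 0}\right)^{2}}{5}\right) - -624 = \left(5 + \frac{\left(3 + \sqrt{6}\right)^{2}}{5}\right) + 624 = 629 + \frac{\left(3 + \sqrt{6}\right)^{2}}{5}$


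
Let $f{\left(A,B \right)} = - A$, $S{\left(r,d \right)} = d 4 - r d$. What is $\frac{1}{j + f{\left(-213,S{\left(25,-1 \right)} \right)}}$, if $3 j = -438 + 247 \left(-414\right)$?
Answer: $- \frac{1}{34019} \approx -2.9395 \cdot 10^{-5}$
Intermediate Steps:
$S{\left(r,d \right)} = 4 d - d r$
$j = -34232$ ($j = \frac{-438 + 247 \left(-414\right)}{3} = \frac{-438 - 102258}{3} = \frac{1}{3} \left(-102696\right) = -34232$)
$\frac{1}{j + f{\left(-213,S{\left(25,-1 \right)} \right)}} = \frac{1}{-34232 - -213} = \frac{1}{-34232 + 213} = \frac{1}{-34019} = - \frac{1}{34019}$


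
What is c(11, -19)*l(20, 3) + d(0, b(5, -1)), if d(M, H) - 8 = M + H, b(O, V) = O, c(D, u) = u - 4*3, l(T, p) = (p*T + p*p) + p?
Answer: -2219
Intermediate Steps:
l(T, p) = p + p² + T*p (l(T, p) = (T*p + p²) + p = (p² + T*p) + p = p + p² + T*p)
c(D, u) = -12 + u (c(D, u) = u - 12 = -12 + u)
d(M, H) = 8 + H + M (d(M, H) = 8 + (M + H) = 8 + (H + M) = 8 + H + M)
c(11, -19)*l(20, 3) + d(0, b(5, -1)) = (-12 - 19)*(3*(1 + 20 + 3)) + (8 + 5 + 0) = -93*24 + 13 = -31*72 + 13 = -2232 + 13 = -2219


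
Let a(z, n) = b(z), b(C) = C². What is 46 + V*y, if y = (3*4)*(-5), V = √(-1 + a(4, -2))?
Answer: 46 - 60*√15 ≈ -186.38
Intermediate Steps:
a(z, n) = z²
V = √15 (V = √(-1 + 4²) = √(-1 + 16) = √15 ≈ 3.8730)
y = -60 (y = 12*(-5) = -60)
46 + V*y = 46 + √15*(-60) = 46 - 60*√15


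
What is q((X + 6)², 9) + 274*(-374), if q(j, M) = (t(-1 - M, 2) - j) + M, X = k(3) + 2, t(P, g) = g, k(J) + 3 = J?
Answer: -102529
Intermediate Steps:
k(J) = -3 + J
X = 2 (X = (-3 + 3) + 2 = 0 + 2 = 2)
q(j, M) = 2 + M - j (q(j, M) = (2 - j) + M = 2 + M - j)
q((X + 6)², 9) + 274*(-374) = (2 + 9 - (2 + 6)²) + 274*(-374) = (2 + 9 - 1*8²) - 102476 = (2 + 9 - 1*64) - 102476 = (2 + 9 - 64) - 102476 = -53 - 102476 = -102529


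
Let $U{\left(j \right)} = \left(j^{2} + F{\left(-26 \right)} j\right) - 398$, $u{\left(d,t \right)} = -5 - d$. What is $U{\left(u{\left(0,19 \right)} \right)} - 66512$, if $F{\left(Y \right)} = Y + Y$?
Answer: $-66625$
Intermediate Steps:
$F{\left(Y \right)} = 2 Y$
$U{\left(j \right)} = -398 + j^{2} - 52 j$ ($U{\left(j \right)} = \left(j^{2} + 2 \left(-26\right) j\right) - 398 = \left(j^{2} - 52 j\right) - 398 = -398 + j^{2} - 52 j$)
$U{\left(u{\left(0,19 \right)} \right)} - 66512 = \left(-398 + \left(-5 - 0\right)^{2} - 52 \left(-5 - 0\right)\right) - 66512 = \left(-398 + \left(-5 + 0\right)^{2} - 52 \left(-5 + 0\right)\right) - 66512 = \left(-398 + \left(-5\right)^{2} - -260\right) - 66512 = \left(-398 + 25 + 260\right) - 66512 = -113 - 66512 = -66625$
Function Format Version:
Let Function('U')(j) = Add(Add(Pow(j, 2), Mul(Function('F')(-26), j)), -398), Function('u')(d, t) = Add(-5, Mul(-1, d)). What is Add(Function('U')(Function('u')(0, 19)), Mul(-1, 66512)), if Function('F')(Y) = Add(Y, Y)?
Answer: -66625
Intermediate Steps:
Function('F')(Y) = Mul(2, Y)
Function('U')(j) = Add(-398, Pow(j, 2), Mul(-52, j)) (Function('U')(j) = Add(Add(Pow(j, 2), Mul(Mul(2, -26), j)), -398) = Add(Add(Pow(j, 2), Mul(-52, j)), -398) = Add(-398, Pow(j, 2), Mul(-52, j)))
Add(Function('U')(Function('u')(0, 19)), Mul(-1, 66512)) = Add(Add(-398, Pow(Add(-5, Mul(-1, 0)), 2), Mul(-52, Add(-5, Mul(-1, 0)))), Mul(-1, 66512)) = Add(Add(-398, Pow(Add(-5, 0), 2), Mul(-52, Add(-5, 0))), -66512) = Add(Add(-398, Pow(-5, 2), Mul(-52, -5)), -66512) = Add(Add(-398, 25, 260), -66512) = Add(-113, -66512) = -66625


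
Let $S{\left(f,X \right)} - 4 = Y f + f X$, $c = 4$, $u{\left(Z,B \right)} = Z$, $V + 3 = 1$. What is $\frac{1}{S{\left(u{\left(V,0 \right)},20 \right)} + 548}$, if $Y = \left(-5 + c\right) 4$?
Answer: $\frac{1}{520} \approx 0.0019231$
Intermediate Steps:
$V = -2$ ($V = -3 + 1 = -2$)
$Y = -4$ ($Y = \left(-5 + 4\right) 4 = \left(-1\right) 4 = -4$)
$S{\left(f,X \right)} = 4 - 4 f + X f$ ($S{\left(f,X \right)} = 4 + \left(- 4 f + f X\right) = 4 + \left(- 4 f + X f\right) = 4 - 4 f + X f$)
$\frac{1}{S{\left(u{\left(V,0 \right)},20 \right)} + 548} = \frac{1}{\left(4 - -8 + 20 \left(-2\right)\right) + 548} = \frac{1}{\left(4 + 8 - 40\right) + 548} = \frac{1}{-28 + 548} = \frac{1}{520}$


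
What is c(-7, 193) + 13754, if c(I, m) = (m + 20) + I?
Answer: 13960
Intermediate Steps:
c(I, m) = 20 + I + m (c(I, m) = (20 + m) + I = 20 + I + m)
c(-7, 193) + 13754 = (20 - 7 + 193) + 13754 = 206 + 13754 = 13960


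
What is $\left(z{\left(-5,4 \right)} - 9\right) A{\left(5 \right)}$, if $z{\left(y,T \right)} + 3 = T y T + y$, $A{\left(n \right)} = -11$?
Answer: $1067$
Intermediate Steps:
$z{\left(y,T \right)} = -3 + y + y T^{2}$ ($z{\left(y,T \right)} = -3 + \left(T y T + y\right) = -3 + \left(y T^{2} + y\right) = -3 + \left(y + y T^{2}\right) = -3 + y + y T^{2}$)
$\left(z{\left(-5,4 \right)} - 9\right) A{\left(5 \right)} = \left(\left(-3 - 5 - 5 \cdot 4^{2}\right) - 9\right) \left(-11\right) = \left(\left(-3 - 5 - 80\right) - 9\right) \left(-11\right) = \left(-88 - 9\right) \left(-11\right) = \left(-97\right) \left(-11\right) = 1067$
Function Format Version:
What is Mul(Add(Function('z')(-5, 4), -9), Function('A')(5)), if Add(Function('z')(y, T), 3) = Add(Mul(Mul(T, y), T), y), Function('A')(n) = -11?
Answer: 1067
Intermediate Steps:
Function('z')(y, T) = Add(-3, y, Mul(y, Pow(T, 2))) (Function('z')(y, T) = Add(-3, Add(Mul(Mul(T, y), T), y)) = Add(-3, Add(Mul(y, Pow(T, 2)), y)) = Add(-3, Add(y, Mul(y, Pow(T, 2)))) = Add(-3, y, Mul(y, Pow(T, 2))))
Mul(Add(Function('z')(-5, 4), -9), Function('A')(5)) = Mul(Add(Add(-3, -5, Mul(-5, Pow(4, 2))), -9), -11) = Mul(Add(Add(-3, -5, Mul(-5, 16)), -9), -11) = Mul(Add(Add(-3, -5, -80), -9), -11) = Mul(Add(-88, -9), -11) = Mul(-97, -11) = 1067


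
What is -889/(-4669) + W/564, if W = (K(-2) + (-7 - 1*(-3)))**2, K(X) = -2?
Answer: 7970/31349 ≈ 0.25423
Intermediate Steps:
W = 36 (W = (-2 + (-7 - 1*(-3)))**2 = (-2 + (-7 + 3))**2 = (-2 - 4)**2 = (-6)**2 = 36)
-889/(-4669) + W/564 = -889/(-4669) + 36/564 = -889*(-1/4669) + 36*(1/564) = 127/667 + 3/47 = 7970/31349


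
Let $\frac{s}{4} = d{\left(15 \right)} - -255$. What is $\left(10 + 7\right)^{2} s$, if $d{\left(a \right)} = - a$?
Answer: $277440$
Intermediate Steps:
$s = 960$ ($s = 4 \left(\left(-1\right) 15 - -255\right) = 4 \left(-15 + 255\right) = 4 \cdot 240 = 960$)
$\left(10 + 7\right)^{2} s = \left(10 + 7\right)^{2} \cdot 960 = 17^{2} \cdot 960 = 289 \cdot 960 = 277440$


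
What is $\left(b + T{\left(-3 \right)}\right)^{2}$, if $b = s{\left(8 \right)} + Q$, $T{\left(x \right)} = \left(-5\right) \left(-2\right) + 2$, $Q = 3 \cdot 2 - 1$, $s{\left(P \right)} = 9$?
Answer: $676$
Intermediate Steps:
$Q = 5$ ($Q = 6 - 1 = 5$)
$T{\left(x \right)} = 12$ ($T{\left(x \right)} = 10 + 2 = 12$)
$b = 14$ ($b = 9 + 5 = 14$)
$\left(b + T{\left(-3 \right)}\right)^{2} = \left(14 + 12\right)^{2} = 26^{2} = 676$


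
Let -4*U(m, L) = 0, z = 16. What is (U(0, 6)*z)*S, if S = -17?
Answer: 0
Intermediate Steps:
U(m, L) = 0 (U(m, L) = -¼*0 = 0)
(U(0, 6)*z)*S = (0*16)*(-17) = 0*(-17) = 0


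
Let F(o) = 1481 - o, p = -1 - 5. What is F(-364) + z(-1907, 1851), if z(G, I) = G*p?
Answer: 13287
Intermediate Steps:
p = -6
z(G, I) = -6*G (z(G, I) = G*(-6) = -6*G)
F(-364) + z(-1907, 1851) = (1481 - 1*(-364)) - 6*(-1907) = (1481 + 364) + 11442 = 1845 + 11442 = 13287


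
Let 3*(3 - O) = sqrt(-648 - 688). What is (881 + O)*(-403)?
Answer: -356252 + 806*I*sqrt(334)/3 ≈ -3.5625e+5 + 4910.1*I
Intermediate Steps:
O = 3 - 2*I*sqrt(334)/3 (O = 3 - sqrt(-648 - 688)/3 = 3 - 2*I*sqrt(334)/3 ≈ 3.0 - 12.184*I)
(881 + O)*(-403) = (881 + (3 - 2*I*sqrt(334)/3))*(-403) = (884 - 2*I*sqrt(334)/3)*(-403) = -356252 + 806*I*sqrt(334)/3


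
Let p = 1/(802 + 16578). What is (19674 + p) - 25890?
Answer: -108034079/17380 ≈ -6216.0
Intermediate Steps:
p = 1/17380 ≈ 5.7537e-5
(19674 + p) - 25890 = (19674 + 1/17380) - 25890 = 341934121/17380 - 25890 = -108034079/17380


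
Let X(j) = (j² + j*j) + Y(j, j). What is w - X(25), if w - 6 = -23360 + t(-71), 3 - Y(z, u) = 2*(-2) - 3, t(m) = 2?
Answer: -24612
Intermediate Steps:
Y(z, u) = 10 (Y(z, u) = 3 - (2*(-2) - 3) = 3 - (-4 - 3) = 3 - 1*(-7) = 3 + 7 = 10)
X(j) = 10 + 2*j² (X(j) = (j² + j*j) + 10 = (j² + j²) + 10 = 2*j² + 10 = 10 + 2*j²)
w = -23352 (w = 6 + (-23360 + 2) = 6 - 23358 = -23352)
w - X(25) = -23352 - (10 + 2*25²) = -23352 - (10 + 2*625) = -23352 - (10 + 1250) = -23352 - 1*1260 = -23352 - 1260 = -24612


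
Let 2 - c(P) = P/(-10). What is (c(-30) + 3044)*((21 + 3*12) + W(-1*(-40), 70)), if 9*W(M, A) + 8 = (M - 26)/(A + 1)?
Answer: 109149367/639 ≈ 1.7081e+5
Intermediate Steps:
c(P) = 2 + P/10 (c(P) = 2 - P/(-10) = 2 - P*(-1)/10 = 2 - (-1)*P/10 = 2 + P/10)
W(M, A) = -8/9 + (-26 + M)/(9*(1 + A)) (W(M, A) = -8/9 + ((M - 26)/(A + 1))/9 = -8/9 + ((-26 + M)/(1 + A))/9 = -8/9 + (-26 + M)/(9*(1 + A)))
(c(-30) + 3044)*((21 + 3*12) + W(-1*(-40), 70)) = ((2 + (⅒)*(-30)) + 3044)*((21 + 3*12) + (-34 - 1*(-40) - 8*70)/(9*(1 + 70))) = ((2 - 3) + 3044)*((21 + 36) + (⅑)*(-34 + 40 - 560)/71) = (-1 + 3044)*(57 + (⅑)*(1/71)*(-554)) = 3043*(57 - 554/639) = 3043*(35869/639) = 109149367/639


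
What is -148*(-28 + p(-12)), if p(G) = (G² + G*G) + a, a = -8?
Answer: -37296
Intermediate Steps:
p(G) = -8 + 2*G² (p(G) = (G² + G*G) - 8 = (G² + G²) - 8 = 2*G² - 8 = -8 + 2*G²)
-148*(-28 + p(-12)) = -148*(-28 + (-8 + 2*(-12)²)) = -148*(-28 + (-8 + 2*144)) = -148*(-28 + (-8 + 288)) = -148*(-28 + 280) = -148*252 = -37296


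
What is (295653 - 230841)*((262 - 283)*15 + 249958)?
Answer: 16179862116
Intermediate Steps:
(295653 - 230841)*((262 - 283)*15 + 249958) = 64812*(-21*15 + 249958) = 64812*(-315 + 249958) = 64812*249643 = 16179862116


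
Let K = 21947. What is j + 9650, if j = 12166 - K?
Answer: -131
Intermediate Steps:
j = -9781 (j = 12166 - 1*21947 = 12166 - 21947 = -9781)
j + 9650 = -9781 + 9650 = -131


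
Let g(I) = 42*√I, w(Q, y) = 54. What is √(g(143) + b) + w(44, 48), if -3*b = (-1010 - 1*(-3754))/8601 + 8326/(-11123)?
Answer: 54 + √(26742011244926 + 7845036709697082*√143)/13666989 ≈ 76.414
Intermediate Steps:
b = 41090414/287006769 (b = -((-1010 - 1*(-3754))/8601 + 8326/(-11123))/3 = -((-1010 + 3754)*(1/8601) + 8326*(-1/11123))/3 = -(2744*(1/8601) - 8326/11123)/3 = -(2744/8601 - 8326/11123)/3 = -⅓*(-41090414/95668923) = 41090414/287006769 ≈ 0.14317)
√(g(143) + b) + w(44, 48) = √(42*√143 + 41090414/287006769) + 54 = √(41090414/287006769 + 42*√143) + 54 = 54 + √(41090414/287006769 + 42*√143)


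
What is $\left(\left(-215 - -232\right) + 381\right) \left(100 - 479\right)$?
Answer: $-150842$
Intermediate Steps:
$\left(\left(-215 - -232\right) + 381\right) \left(100 - 479\right) = \left(\left(-215 + 232\right) + 381\right) \left(-379\right) = \left(17 + 381\right) \left(-379\right) = 398 \left(-379\right) = -150842$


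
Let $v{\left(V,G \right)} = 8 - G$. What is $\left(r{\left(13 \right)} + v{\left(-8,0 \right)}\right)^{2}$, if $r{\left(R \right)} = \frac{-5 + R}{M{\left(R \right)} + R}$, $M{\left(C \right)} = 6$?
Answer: $\frac{25600}{361} \approx 70.914$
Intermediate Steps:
$r{\left(R \right)} = \frac{-5 + R}{6 + R}$
$\left(r{\left(13 \right)} + v{\left(-8,0 \right)}\right)^{2} = \left(\frac{-5 + 13}{6 + 13} + \left(8 - 0\right)\right)^{2} = \left(\frac{1}{19} \cdot 8 + \left(8 + 0\right)\right)^{2} = \left(\frac{1}{19} \cdot 8 + 8\right)^{2} = \left(\frac{8}{19} + 8\right)^{2} = \left(\frac{160}{19}\right)^{2} = \frac{25600}{361}$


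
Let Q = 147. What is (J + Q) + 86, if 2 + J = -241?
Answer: -10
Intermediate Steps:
J = -243 (J = -2 - 241 = -243)
(J + Q) + 86 = (-243 + 147) + 86 = -96 + 86 = -10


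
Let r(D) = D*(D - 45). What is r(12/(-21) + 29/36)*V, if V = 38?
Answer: -12646001/31752 ≈ -398.27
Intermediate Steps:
r(D) = D*(-45 + D)
r(12/(-21) + 29/36)*V = ((12/(-21) + 29/36)*(-45 + (12/(-21) + 29/36)))*38 = ((12*(-1/21) + 29*(1/36))*(-45 + (12*(-1/21) + 29*(1/36))))*38 = ((-4/7 + 29/36)*(-45 + (-4/7 + 29/36)))*38 = (59*(-45 + 59/252)/252)*38 = ((59/252)*(-11281/252))*38 = -665579/63504*38 = -12646001/31752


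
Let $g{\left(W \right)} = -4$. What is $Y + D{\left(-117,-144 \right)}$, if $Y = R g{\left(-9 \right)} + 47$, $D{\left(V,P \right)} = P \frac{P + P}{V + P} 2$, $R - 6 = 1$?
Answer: $- \frac{8665}{29} \approx -298.79$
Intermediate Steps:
$R = 7$ ($R = 6 + 1 = 7$)
$D{\left(V,P \right)} = \frac{4 P^{2}}{P + V}$ ($D{\left(V,P \right)} = P \frac{2 P}{P + V} 2 = \frac{2 P^{2}}{P + V} 2 = \frac{4 P^{2}}{P + V}$)
$Y = 19$ ($Y = 7 \left(-4\right) + 47 = -28 + 47 = 19$)
$Y + D{\left(-117,-144 \right)} = 19 + \frac{4 \left(-144\right)^{2}}{-144 - 117} = 19 + 4 \cdot 20736 \frac{1}{-261} = 19 + 4 \cdot 20736 \left(- \frac{1}{261}\right) = 19 - \frac{9216}{29} = - \frac{8665}{29}$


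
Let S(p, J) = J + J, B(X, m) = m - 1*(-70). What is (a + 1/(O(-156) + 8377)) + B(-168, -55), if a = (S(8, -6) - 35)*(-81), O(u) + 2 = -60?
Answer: 31779931/8315 ≈ 3822.0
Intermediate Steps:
B(X, m) = 70 + m (B(X, m) = m + 70 = 70 + m)
O(u) = -62 (O(u) = -2 - 60 = -62)
S(p, J) = 2*J
a = 3807 (a = (2*(-6) - 35)*(-81) = (-12 - 35)*(-81) = -47*(-81) = 3807)
(a + 1/(O(-156) + 8377)) + B(-168, -55) = (3807 + 1/(-62 + 8377)) + (70 - 55) = (3807 + 1/8315) + 15 = 31655206/8315 + 15 = 31779931/8315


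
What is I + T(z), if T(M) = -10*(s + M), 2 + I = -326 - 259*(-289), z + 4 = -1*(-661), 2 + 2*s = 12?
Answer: 67903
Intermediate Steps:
s = 5 (s = -1 + (1/2)*12 = -1 + 6 = 5)
z = 657 (z = -4 - 1*(-661) = -4 + 661 = 657)
I = 74523 (I = -2 + (-326 - 259*(-289)) = -2 + (-326 + 74851) = -2 + 74525 = 74523)
T(M) = -50 - 10*M (T(M) = -10*(5 + M) = -50 - 10*M)
I + T(z) = 74523 + (-50 - 10*657) = 74523 + (-50 - 6570) = 74523 - 6620 = 67903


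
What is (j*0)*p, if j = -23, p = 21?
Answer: 0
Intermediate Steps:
(j*0)*p = -23*0*21 = 0*21 = 0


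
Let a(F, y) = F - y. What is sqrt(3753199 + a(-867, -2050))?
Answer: sqrt(3754382) ≈ 1937.6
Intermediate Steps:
sqrt(3753199 + a(-867, -2050)) = sqrt(3753199 + (-867 - 1*(-2050))) = sqrt(3753199 + (-867 + 2050)) = sqrt(3753199 + 1183) = sqrt(3754382)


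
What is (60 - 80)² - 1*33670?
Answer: -33270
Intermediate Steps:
(60 - 80)² - 1*33670 = (-20)² - 33670 = 400 - 33670 = -33270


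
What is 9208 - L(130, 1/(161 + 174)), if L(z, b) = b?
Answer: 3084679/335 ≈ 9208.0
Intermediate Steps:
9208 - L(130, 1/(161 + 174)) = 9208 - 1/(161 + 174) = 9208 - 1/335 = 3084679/335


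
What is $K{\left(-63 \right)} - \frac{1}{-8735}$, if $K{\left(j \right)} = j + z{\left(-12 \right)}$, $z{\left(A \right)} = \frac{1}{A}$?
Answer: $- \frac{6612383}{104820} \approx -63.083$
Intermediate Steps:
$K{\left(j \right)} = - \frac{1}{12} + j$ ($K{\left(j \right)} = j + \frac{1}{-12} = j - \frac{1}{12} = - \frac{1}{12} + j$)
$K{\left(-63 \right)} - \frac{1}{-8735} = \left(- \frac{1}{12} - 63\right) - \frac{1}{-8735} = - \frac{757}{12} - - \frac{1}{8735} = - \frac{757}{12} + \frac{1}{8735} = - \frac{6612383}{104820}$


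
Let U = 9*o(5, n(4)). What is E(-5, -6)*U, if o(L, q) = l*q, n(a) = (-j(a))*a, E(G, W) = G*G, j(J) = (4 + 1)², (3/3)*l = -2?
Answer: 45000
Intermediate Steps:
l = -2
j(J) = 25 (j(J) = 5² = 25)
E(G, W) = G²
n(a) = -25*a (n(a) = (-1*25)*a = -25*a)
o(L, q) = -2*q
U = 1800 (U = 9*(-(-50)*4) = 9*(-2*(-100)) = 9*200 = 1800)
E(-5, -6)*U = (-5)²*1800 = 25*1800 = 45000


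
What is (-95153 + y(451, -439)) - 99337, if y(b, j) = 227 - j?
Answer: -193824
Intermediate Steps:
(-95153 + y(451, -439)) - 99337 = (-95153 + (227 - 1*(-439))) - 99337 = (-95153 + (227 + 439)) - 99337 = (-95153 + 666) - 99337 = -94487 - 99337 = -193824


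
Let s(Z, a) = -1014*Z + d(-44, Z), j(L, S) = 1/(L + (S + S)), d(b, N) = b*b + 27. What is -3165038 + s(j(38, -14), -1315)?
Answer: -15815882/5 ≈ -3.1632e+6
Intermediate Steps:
d(b, N) = 27 + b**2 (d(b, N) = b**2 + 27 = 27 + b**2)
j(L, S) = 1/(L + 2*S)
s(Z, a) = 1963 - 1014*Z (s(Z, a) = -1014*Z + (27 + (-44)**2) = -1014*Z + (27 + 1936) = -1014*Z + 1963 = 1963 - 1014*Z)
-3165038 + s(j(38, -14), -1315) = -3165038 + (1963 - 1014/(38 + 2*(-14))) = -3165038 + (1963 - 1014/(38 - 28)) = -3165038 + (1963 - 1014/10) = -3165038 + (1963 - 1014*1/10) = -3165038 + (1963 - 507/5) = -3165038 + 9308/5 = -15815882/5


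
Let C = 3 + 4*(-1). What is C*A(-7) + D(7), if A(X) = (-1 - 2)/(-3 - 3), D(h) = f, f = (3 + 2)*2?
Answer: 19/2 ≈ 9.5000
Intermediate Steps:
C = -1 (C = 3 - 4 = -1)
f = 10 (f = 5*2 = 10)
D(h) = 10
A(X) = ½ (A(X) = -3/(-6) = -3*(-⅙) = ½)
C*A(-7) + D(7) = -1*½ + 10 = -½ + 10 = 19/2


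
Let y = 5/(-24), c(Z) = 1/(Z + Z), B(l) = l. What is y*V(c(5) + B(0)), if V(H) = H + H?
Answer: -1/24 ≈ -0.041667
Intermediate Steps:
c(Z) = 1/(2*Z)
V(H) = 2*H
y = -5/24 (y = 5*(-1/24) = -5/24 ≈ -0.20833)
y*V(c(5) + B(0)) = -5*((½)/5 + 0)/12 = -5*((½)*(⅕) + 0)/12 = -5*(⅒ + 0)/12 = -5/(12*10) = -5/24*⅕ = -1/24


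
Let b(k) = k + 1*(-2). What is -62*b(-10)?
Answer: 744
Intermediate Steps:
b(k) = -2 + k (b(k) = k - 2 = -2 + k)
-62*b(-10) = -62*(-2 - 10) = -62*(-12) = 744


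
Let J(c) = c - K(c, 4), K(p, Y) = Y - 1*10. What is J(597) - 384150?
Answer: -383547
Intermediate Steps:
K(p, Y) = -10 + Y (K(p, Y) = Y - 10 = -10 + Y)
J(c) = 6 + c (J(c) = c - (-10 + 4) = c - 1*(-6) = c + 6 = 6 + c)
J(597) - 384150 = (6 + 597) - 384150 = 603 - 384150 = -383547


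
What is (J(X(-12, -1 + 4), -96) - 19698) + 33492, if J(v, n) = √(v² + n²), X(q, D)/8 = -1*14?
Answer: 13794 + 16*√85 ≈ 13942.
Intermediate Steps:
X(q, D) = -112 (X(q, D) = 8*(-1*14) = 8*(-14) = -112)
J(v, n) = √(n² + v²)
(J(X(-12, -1 + 4), -96) - 19698) + 33492 = (√((-96)² + (-112)²) - 19698) + 33492 = (√(9216 + 12544) - 19698) + 33492 = (√21760 - 19698) + 33492 = (16*√85 - 19698) + 33492 = (-19698 + 16*√85) + 33492 = 13794 + 16*√85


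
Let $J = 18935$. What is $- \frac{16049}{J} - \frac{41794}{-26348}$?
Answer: $\frac{26322167}{35635670} \approx 0.73865$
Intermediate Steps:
$- \frac{16049}{J} - \frac{41794}{-26348} = - \frac{16049}{18935} - \frac{41794}{-26348} = \left(-16049\right) \frac{1}{18935} - - \frac{20897}{13174} = - \frac{16049}{18935} + \frac{20897}{13174} = \frac{26322167}{35635670}$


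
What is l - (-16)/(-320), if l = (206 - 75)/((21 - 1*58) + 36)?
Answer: -2621/20 ≈ -131.05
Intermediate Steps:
l = -131 (l = 131/((21 - 58) + 36) = 131/(-37 + 36) = 131/(-1) = 131*(-1) = -131)
l - (-16)/(-320) = -131 - (-16)/(-320) = -131 - (-16)*(-1)/320 = -131 - 1*1/20 = -131 - 1/20 = -2621/20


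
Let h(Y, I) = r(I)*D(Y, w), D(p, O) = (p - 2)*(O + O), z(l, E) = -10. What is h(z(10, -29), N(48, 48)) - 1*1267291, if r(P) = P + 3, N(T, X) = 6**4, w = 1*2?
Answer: -1329643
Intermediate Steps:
w = 2
D(p, O) = 2*O*(-2 + p) (D(p, O) = (-2 + p)*(2*O) = 2*O*(-2 + p))
N(T, X) = 1296
r(P) = 3 + P
h(Y, I) = (-8 + 4*Y)*(3 + I) (h(Y, I) = (3 + I)*(2*2*(-2 + Y)) = (3 + I)*(-8 + 4*Y) = (-8 + 4*Y)*(3 + I))
h(z(10, -29), N(48, 48)) - 1*1267291 = 4*(-2 - 10)*(3 + 1296) - 1*1267291 = 4*(-12)*1299 - 1267291 = -62352 - 1267291 = -1329643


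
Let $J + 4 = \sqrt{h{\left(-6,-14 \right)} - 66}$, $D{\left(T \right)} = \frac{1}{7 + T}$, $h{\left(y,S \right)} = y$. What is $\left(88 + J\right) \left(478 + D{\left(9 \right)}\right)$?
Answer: $\frac{160629}{4} + \frac{22947 i \sqrt{2}}{8} \approx 40157.0 + 4056.5 i$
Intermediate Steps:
$J = -4 + 6 i \sqrt{2}$ ($J = -4 + \sqrt{-6 - 66} = -4 + \sqrt{-72} = -4 + 6 i \sqrt{2} \approx -4.0 + 8.4853 i$)
$\left(88 + J\right) \left(478 + D{\left(9 \right)}\right) = \left(88 - \left(4 - 6 i \sqrt{2}\right)\right) \left(478 + \frac{1}{7 + 9}\right) = \left(84 + 6 i \sqrt{2}\right) \left(478 + \frac{1}{16}\right) = \left(84 + 6 i \sqrt{2}\right) \frac{7649}{16} = \frac{160629}{4} + \frac{22947 i \sqrt{2}}{8}$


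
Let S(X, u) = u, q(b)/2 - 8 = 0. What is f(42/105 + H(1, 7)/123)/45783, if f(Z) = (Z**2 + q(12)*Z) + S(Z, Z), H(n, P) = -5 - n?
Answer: 28456/213781175 ≈ 0.00013311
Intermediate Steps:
q(b) = 16 (q(b) = 16 + 2*0 = 16 + 0 = 16)
f(Z) = Z**2 + 17*Z (f(Z) = (Z**2 + 16*Z) + Z = Z**2 + 17*Z)
f(42/105 + H(1, 7)/123)/45783 = ((42/105 + (-5 - 1*1)/123)*(17 + (42/105 + (-5 - 1*1)/123)))/45783 = ((42*(1/105) + (-5 - 1)*(1/123))*(17 + (42*(1/105) + (-5 - 1)*(1/123))))*(1/45783) = ((2/5 - 6*1/123)*(17 + (2/5 - 6*1/123)))*(1/45783) = ((2/5 - 2/41)*(17 + (2/5 - 2/41)))*(1/45783) = (72*(17 + 72/205)/205)*(1/45783) = ((72/205)*(3557/205))*(1/45783) = (256104/42025)*(1/45783) = 28456/213781175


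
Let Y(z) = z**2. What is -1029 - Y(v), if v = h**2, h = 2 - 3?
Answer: -1030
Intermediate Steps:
h = -1
v = 1 (v = (-1)**2 = 1)
-1029 - Y(v) = -1029 - 1*1**2 = -1029 - 1*1 = -1029 - 1 = -1030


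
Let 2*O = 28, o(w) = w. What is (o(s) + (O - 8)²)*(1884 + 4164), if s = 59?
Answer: 574560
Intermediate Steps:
O = 14 (O = (½)*28 = 14)
(o(s) + (O - 8)²)*(1884 + 4164) = (59 + (14 - 8)²)*(1884 + 4164) = (59 + 6²)*6048 = (59 + 36)*6048 = 95*6048 = 574560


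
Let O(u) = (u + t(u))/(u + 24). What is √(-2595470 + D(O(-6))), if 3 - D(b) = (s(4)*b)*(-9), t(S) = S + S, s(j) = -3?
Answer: 4*I*√162215 ≈ 1611.0*I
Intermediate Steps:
t(S) = 2*S
O(u) = 3*u/(24 + u) (O(u) = (u + 2*u)/(u + 24) = (3*u)/(24 + u) = 3*u/(24 + u))
D(b) = 3 - 27*b (D(b) = 3 - (-3*b)*(-9) = 3 - 27*b)
√(-2595470 + D(O(-6))) = √(-2595470 + (3 - 81*(-6)/(24 - 6))) = √(-2595470 + (3 - 81*(-6)/18)) = √(-2595470 + (3 - 27*(-1))) = √(-2595470 + (3 + 27)) = √(-2595470 + 30) = √(-2595440) = 4*I*√162215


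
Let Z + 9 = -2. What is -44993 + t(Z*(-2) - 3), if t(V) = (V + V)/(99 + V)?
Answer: -2654568/59 ≈ -44993.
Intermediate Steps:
Z = -11 (Z = -9 - 2 = -11)
t(V) = 2*V/(99 + V) (t(V) = (2*V)/(99 + V) = 2*V/(99 + V))
-44993 + t(Z*(-2) - 3) = -44993 + 2*(-11*(-2) - 3)/(99 + (-11*(-2) - 3)) = -44993 + 2*(22 - 3)/(99 + (22 - 3)) = -44993 + 2*19/(99 + 19) = -44993 + 2*19/118 = -44993 + 2*19*(1/118) = -44993 + 19/59 = -2654568/59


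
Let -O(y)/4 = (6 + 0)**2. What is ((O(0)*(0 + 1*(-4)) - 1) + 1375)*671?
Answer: 1308450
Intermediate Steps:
O(y) = -144 (O(y) = -4*(6 + 0)**2 = -4*6**2 = -4*36 = -144)
((O(0)*(0 + 1*(-4)) - 1) + 1375)*671 = ((-144*(0 + 1*(-4)) - 1) + 1375)*671 = ((-144*(0 - 4) - 1) + 1375)*671 = ((-144*(-4) - 1) + 1375)*671 = ((576 - 1) + 1375)*671 = (575 + 1375)*671 = 1950*671 = 1308450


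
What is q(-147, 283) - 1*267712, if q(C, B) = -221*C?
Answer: -235225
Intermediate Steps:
q(-147, 283) - 1*267712 = -221*(-147) - 1*267712 = 32487 - 267712 = -235225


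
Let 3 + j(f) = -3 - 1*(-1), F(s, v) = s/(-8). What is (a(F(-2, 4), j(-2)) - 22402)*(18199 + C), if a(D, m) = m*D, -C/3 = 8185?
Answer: 142395057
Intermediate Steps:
F(s, v) = -s/8 (F(s, v) = s*(-⅛) = -s/8)
j(f) = -5 (j(f) = -3 + (-3 - 1*(-1)) = -3 + (-3 + 1) = -3 - 2 = -5)
C = -24555 (C = -3*8185 = -24555)
a(D, m) = D*m
(a(F(-2, 4), j(-2)) - 22402)*(18199 + C) = (-⅛*(-2)*(-5) - 22402)*(18199 - 24555) = ((¼)*(-5) - 22402)*(-6356) = (-5/4 - 22402)*(-6356) = -89613/4*(-6356) = 142395057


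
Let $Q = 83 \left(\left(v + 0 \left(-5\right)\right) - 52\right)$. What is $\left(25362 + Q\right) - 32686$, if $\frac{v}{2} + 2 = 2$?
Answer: $-11640$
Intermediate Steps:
$v = 0$ ($v = -4 + 2 \cdot 2 = -4 + 4 = 0$)
$Q = -4316$ ($Q = 83 \left(\left(0 + 0 \left(-5\right)\right) - 52\right) = 83 \left(\left(0 + 0\right) - 52\right) = 83 \left(0 - 52\right) = 83 \left(-52\right) = -4316$)
$\left(25362 + Q\right) - 32686 = \left(25362 - 4316\right) - 32686 = 21046 - 32686 = -11640$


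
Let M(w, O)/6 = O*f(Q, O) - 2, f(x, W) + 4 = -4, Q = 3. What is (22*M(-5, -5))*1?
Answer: 5016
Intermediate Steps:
f(x, W) = -8 (f(x, W) = -4 - 4 = -8)
M(w, O) = -12 - 48*O (M(w, O) = 6*(O*(-8) - 2) = 6*(-8*O - 2) = 6*(-2 - 8*O) = -12 - 48*O)
(22*M(-5, -5))*1 = (22*(-12 - 48*(-5)))*1 = (22*(-12 + 240))*1 = (22*228)*1 = 5016*1 = 5016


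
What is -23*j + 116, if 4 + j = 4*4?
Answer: -160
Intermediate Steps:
j = 12 (j = -4 + 4*4 = -4 + 16 = 12)
-23*j + 116 = -23*12 + 116 = -276 + 116 = -160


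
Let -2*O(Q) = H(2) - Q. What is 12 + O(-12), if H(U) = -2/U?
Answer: 13/2 ≈ 6.5000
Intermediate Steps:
O(Q) = 1/2 + Q/2 (O(Q) = -(-2/2 - Q)/2 = -(-2*1/2 - Q)/2 = -(-1 - Q)/2 = 1/2 + Q/2)
12 + O(-12) = 12 + (1/2 + (1/2)*(-12)) = 12 + (1/2 - 6) = 12 - 11/2 = 13/2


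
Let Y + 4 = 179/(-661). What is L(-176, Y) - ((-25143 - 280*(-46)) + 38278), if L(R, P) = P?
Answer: -17198738/661 ≈ -26019.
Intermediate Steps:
Y = -2823/661 (Y = -4 + 179/(-661) = -4 + 179*(-1/661) = -4 - 179/661 = -2823/661 ≈ -4.2708)
L(-176, Y) - ((-25143 - 280*(-46)) + 38278) = -2823/661 - ((-25143 - 280*(-46)) + 38278) = -2823/661 - ((-25143 + 12880) + 38278) = -2823/661 - (-12263 + 38278) = -2823/661 - 1*26015 = -2823/661 - 26015 = -17198738/661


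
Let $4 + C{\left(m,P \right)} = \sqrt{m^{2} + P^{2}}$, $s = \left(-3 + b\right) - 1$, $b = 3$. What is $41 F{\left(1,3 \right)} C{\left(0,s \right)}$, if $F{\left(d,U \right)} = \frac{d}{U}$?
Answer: $-41$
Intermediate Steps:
$s = -1$ ($s = \left(-3 + 3\right) - 1 = 0 - 1 = -1$)
$C{\left(m,P \right)} = -4 + \sqrt{P^{2} + m^{2}}$ ($C{\left(m,P \right)} = -4 + \sqrt{m^{2} + P^{2}} = -4 + \sqrt{P^{2} + m^{2}}$)
$41 F{\left(1,3 \right)} C{\left(0,s \right)} = 41 \cdot 1 \cdot \frac{1}{3} \left(-4 + \sqrt{\left(-1\right)^{2} + 0^{2}}\right) = 41 \cdot 1 \cdot \frac{1}{3} \left(-4 + \sqrt{1 + 0}\right) = 41 \cdot \frac{1}{3} \left(-4 + \sqrt{1}\right) = \frac{41 \left(-4 + 1\right)}{3} = \frac{41}{3} \left(-3\right) = -41$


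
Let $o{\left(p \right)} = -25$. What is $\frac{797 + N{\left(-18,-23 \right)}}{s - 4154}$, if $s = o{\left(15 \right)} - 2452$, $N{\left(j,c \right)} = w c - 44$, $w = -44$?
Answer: $- \frac{1765}{6631} \approx -0.26617$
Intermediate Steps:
$N{\left(j,c \right)} = -44 - 44 c$ ($N{\left(j,c \right)} = - 44 c - 44 = -44 - 44 c$)
$s = -2477$ ($s = -25 - 2452 = -2477$)
$\frac{797 + N{\left(-18,-23 \right)}}{s - 4154} = \frac{797 - -968}{-2477 - 4154} = \frac{797 + \left(-44 + 1012\right)}{-6631} = \left(797 + 968\right) \left(- \frac{1}{6631}\right) = 1765 \left(- \frac{1}{6631}\right) = - \frac{1765}{6631}$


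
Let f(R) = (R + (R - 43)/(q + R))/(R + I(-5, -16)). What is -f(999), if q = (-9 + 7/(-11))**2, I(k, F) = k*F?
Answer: -132098561/142552085 ≈ -0.92667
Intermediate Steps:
I(k, F) = F*k
q = 11236/121 (q = (-9 + 7*(-1/11))**2 = (-9 - 7/11)**2 = (-106/11)**2 = 11236/121 ≈ 92.859)
f(R) = (R + (-43 + R)/(11236/121 + R))/(80 + R) (f(R) = (R + (R - 43)/(11236/121 + R))/(R - 16*(-5)) = (R + (-43 + R)/(11236/121 + R))/(R + 80) = (R + (-43 + R)/(11236/121 + R))/(80 + R))
-f(999) = -(-5203 + 121*999**2 + 11357*999)/(898880 + 121*999**2 + 20916*999) = -(-5203 + 121*998001 + 11345643)/(898880 + 121*998001 + 20895084) = -(-5203 + 120758121 + 11345643)/(898880 + 120758121 + 20895084) = -132098561/142552085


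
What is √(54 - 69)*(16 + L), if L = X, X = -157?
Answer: -141*I*√15 ≈ -546.09*I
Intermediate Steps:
L = -157
√(54 - 69)*(16 + L) = √(54 - 69)*(16 - 157) = √(-15)*(-141) = (I*√15)*(-141) = -141*I*√15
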